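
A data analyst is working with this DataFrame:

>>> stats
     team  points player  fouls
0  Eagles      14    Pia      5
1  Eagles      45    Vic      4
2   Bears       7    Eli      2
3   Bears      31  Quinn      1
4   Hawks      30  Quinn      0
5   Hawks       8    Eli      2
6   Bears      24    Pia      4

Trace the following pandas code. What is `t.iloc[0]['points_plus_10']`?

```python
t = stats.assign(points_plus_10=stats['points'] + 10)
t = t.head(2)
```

24

add column points_plus_10 = stats['points'] + 10:
     team  points player  fouls  points_plus_10
0  Eagles      14    Pia      5              24
1  Eagles      45    Vic      4              55
2   Bears       7    Eli      2              17
3   Bears      31  Quinn      1              41
4   Hawks      30  Quinn      0              40
5   Hawks       8    Eli      2              18
6   Bears      24    Pia      4              34
take first 2 rows:
     team  points player  fouls  points_plus_10
0  Eagles      14    Pia      5              24
1  Eagles      45    Vic      4              55
So iloc[0]['points_plus_10'] = 24.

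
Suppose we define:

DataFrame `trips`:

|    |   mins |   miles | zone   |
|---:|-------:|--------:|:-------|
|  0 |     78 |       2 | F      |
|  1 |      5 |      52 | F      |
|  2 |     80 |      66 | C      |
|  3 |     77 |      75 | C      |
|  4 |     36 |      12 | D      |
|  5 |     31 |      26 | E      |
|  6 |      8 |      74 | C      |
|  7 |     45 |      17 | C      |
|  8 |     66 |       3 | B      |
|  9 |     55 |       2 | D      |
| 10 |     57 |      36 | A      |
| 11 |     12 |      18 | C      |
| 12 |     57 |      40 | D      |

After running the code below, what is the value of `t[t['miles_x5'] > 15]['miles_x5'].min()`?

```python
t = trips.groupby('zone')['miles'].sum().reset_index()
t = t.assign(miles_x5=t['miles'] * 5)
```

130

group by zone, sum of miles:
zone
A     36
B      3
C    250
D     54
E     26
F     54
Name: miles, dtype: int64
reset_index():
  zone  miles
0    A     36
1    B      3
2    C    250
3    D     54
4    E     26
5    F     54
add column miles_x5 = t['miles'] * 5:
  zone  miles  miles_x5
0    A     36       180
1    B      3        15
2    C    250      1250
3    D     54       270
4    E     26       130
5    F     54       270
filter rows where miles_x5 > 15:
  zone  miles  miles_x5
0    A     36       180
2    C    250      1250
3    D     54       270
4    E     26       130
5    F     54       270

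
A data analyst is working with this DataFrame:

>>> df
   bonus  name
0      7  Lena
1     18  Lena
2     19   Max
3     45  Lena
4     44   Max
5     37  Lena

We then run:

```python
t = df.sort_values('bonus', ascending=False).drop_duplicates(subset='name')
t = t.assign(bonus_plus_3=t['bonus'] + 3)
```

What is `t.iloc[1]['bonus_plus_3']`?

sort by bonus descending:
   bonus  name
3     45  Lena
4     44   Max
5     37  Lena
2     19   Max
1     18  Lena
0      7  Lena
drop duplicate name (keep=first):
   bonus  name
3     45  Lena
4     44   Max
add column bonus_plus_3 = t['bonus'] + 3:
   bonus  name  bonus_plus_3
3     45  Lena            48
4     44   Max            47
Reading off the value at position 1, column 'bonus_plus_3', we get 47.

47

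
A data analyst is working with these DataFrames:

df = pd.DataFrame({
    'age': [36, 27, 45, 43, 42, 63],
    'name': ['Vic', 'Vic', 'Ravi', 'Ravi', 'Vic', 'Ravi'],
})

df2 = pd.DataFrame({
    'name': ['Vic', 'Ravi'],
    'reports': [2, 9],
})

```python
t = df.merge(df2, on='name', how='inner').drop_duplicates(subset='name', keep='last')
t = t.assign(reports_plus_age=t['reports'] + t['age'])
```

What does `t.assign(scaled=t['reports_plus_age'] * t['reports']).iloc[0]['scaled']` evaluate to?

88

merge on 'name' (how='inner') → 6 rows:
   age  name  reports
0   36   Vic        2
1   27   Vic        2
2   45  Ravi        9
3   43  Ravi        9
4   42   Vic        2
5   63  Ravi        9
drop duplicate name (keep=last):
   age  name  reports
4   42   Vic        2
5   63  Ravi        9
add column reports_plus_age = t['reports'] + t['age']:
   age  name  reports  reports_plus_age
4   42   Vic        2                44
5   63  Ravi        9                72
add column scaled = t['reports_plus_age'] * t['reports']:
   age  name  reports  reports_plus_age  scaled
4   42   Vic        2                44      88
5   63  Ravi        9                72     648
The value at position 0, column 'scaled' is 88.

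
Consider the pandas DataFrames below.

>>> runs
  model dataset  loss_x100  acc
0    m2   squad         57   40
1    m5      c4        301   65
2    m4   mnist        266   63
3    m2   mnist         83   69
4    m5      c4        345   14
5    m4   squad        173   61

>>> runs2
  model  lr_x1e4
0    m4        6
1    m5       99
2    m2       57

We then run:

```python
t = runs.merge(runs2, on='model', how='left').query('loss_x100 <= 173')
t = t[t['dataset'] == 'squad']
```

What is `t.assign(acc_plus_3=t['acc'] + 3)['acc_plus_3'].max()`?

64

merge on 'model' (how='left') → 6 rows:
  model dataset  loss_x100  acc  lr_x1e4
0    m2   squad         57   40       57
1    m5      c4        301   65       99
2    m4   mnist        266   63        6
3    m2   mnist         83   69       57
4    m5      c4        345   14       99
5    m4   squad        173   61        6
filter rows where loss_x100 <= 173:
  model dataset  loss_x100  acc  lr_x1e4
0    m2   squad         57   40       57
3    m2   mnist         83   69       57
5    m4   squad        173   61        6
filter rows where dataset == 'squad':
  model dataset  loss_x100  acc  lr_x1e4
0    m2   squad         57   40       57
5    m4   squad        173   61        6
add column acc_plus_3 = t['acc'] + 3:
  model dataset  loss_x100  acc  lr_x1e4  acc_plus_3
0    m2   squad         57   40       57          43
5    m4   squad        173   61        6          64
Then the max of column 'acc_plus_3': 64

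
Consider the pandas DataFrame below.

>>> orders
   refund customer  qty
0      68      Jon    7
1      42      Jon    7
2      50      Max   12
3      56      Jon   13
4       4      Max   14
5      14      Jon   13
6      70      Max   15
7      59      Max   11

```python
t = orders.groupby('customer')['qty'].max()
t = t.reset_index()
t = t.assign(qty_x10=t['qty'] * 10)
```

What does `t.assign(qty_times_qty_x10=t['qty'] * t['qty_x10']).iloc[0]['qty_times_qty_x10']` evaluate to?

group by customer, max of qty:
customer
Jon    13
Max    15
Name: qty, dtype: int64
reset_index():
  customer  qty
0      Jon   13
1      Max   15
add column qty_x10 = t['qty'] * 10:
  customer  qty  qty_x10
0      Jon   13      130
1      Max   15      150
add column qty_times_qty_x10 = t['qty'] * t['qty_x10']:
  customer  qty  qty_x10  qty_times_qty_x10
0      Jon   13      130               1690
1      Max   15      150               2250
Taking the value at position 0, column 'qty_times_qty_x10' gives 1690.

1690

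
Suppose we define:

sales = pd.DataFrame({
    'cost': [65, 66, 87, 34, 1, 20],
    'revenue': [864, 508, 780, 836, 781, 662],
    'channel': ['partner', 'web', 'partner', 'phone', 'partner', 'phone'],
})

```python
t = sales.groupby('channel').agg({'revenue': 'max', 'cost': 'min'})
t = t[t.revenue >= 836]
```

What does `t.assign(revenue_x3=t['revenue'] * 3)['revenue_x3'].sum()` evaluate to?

group by channel: max(revenue), min(cost):
         revenue  cost
channel               
partner      864     1
phone        836    20
web          508    66
filter rows where revenue >= 836:
         revenue  cost
channel               
partner      864     1
phone        836    20
add column revenue_x3 = t['revenue'] * 3:
         revenue  cost  revenue_x3
channel                           
partner      864     1        2592
phone        836    20        2508

5100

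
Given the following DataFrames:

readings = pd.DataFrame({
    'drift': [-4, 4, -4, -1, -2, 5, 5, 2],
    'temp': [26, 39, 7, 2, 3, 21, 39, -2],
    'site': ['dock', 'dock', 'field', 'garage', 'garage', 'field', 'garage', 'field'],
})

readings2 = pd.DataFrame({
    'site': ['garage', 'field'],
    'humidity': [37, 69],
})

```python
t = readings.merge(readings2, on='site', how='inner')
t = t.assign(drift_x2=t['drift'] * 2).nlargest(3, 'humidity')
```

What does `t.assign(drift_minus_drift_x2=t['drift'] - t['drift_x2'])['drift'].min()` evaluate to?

merge on 'site' (how='inner') → 6 rows:
   drift  temp    site  humidity
0     -4     7   field        69
1     -1     2  garage        37
2     -2     3  garage        37
3      5    21   field        69
4      5    39  garage        37
5      2    -2   field        69
add column drift_x2 = t['drift'] * 2:
   drift  temp    site  humidity  drift_x2
0     -4     7   field        69        -8
1     -1     2  garage        37        -2
2     -2     3  garage        37        -4
3      5    21   field        69        10
4      5    39  garage        37        10
5      2    -2   field        69         4
take 3 rows with largest humidity:
   drift  temp   site  humidity  drift_x2
0     -4     7  field        69        -8
3      5    21  field        69        10
5      2    -2  field        69         4
add column drift_minus_drift_x2 = t['drift'] - t['drift_x2']:
   drift  temp   site  humidity  drift_x2  drift_minus_drift_x2
0     -4     7  field        69        -8                     4
3      5    21  field        69        10                    -5
5      2    -2  field        69         4                    -2

-4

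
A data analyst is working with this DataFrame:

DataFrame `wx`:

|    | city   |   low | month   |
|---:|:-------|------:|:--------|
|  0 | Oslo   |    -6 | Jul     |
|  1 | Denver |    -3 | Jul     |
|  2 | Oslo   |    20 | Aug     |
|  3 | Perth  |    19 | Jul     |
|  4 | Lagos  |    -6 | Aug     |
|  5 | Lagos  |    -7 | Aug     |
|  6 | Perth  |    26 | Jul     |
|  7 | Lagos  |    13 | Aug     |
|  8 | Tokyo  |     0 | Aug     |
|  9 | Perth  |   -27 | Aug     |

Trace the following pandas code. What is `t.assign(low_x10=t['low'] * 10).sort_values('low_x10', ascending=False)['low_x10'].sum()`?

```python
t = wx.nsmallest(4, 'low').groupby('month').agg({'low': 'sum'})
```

-460

take 4 rows with smallest low:
    city  low month
9  Perth  -27   Aug
5  Lagos   -7   Aug
0   Oslo   -6   Jul
4  Lagos   -6   Aug
group by month, sum of low:
       low
month     
Aug    -40
Jul     -6
add column low_x10 = t['low'] * 10:
       low  low_x10
month              
Aug    -40     -400
Jul     -6      -60
sort by low_x10 descending:
       low  low_x10
month              
Jul     -6      -60
Aug    -40     -400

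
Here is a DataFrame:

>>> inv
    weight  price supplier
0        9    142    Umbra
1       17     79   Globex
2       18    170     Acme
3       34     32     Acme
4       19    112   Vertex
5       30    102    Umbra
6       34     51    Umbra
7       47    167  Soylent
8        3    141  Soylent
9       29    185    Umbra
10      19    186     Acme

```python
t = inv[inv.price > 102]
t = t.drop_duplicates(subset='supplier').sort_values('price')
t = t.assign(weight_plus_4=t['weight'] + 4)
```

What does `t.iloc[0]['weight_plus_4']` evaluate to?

filter rows where price > 102:
    weight  price supplier
0        9    142    Umbra
2       18    170     Acme
4       19    112   Vertex
7       47    167  Soylent
8        3    141  Soylent
9       29    185    Umbra
10      19    186     Acme
drop duplicate supplier (keep=first):
   weight  price supplier
0       9    142    Umbra
2      18    170     Acme
4      19    112   Vertex
7      47    167  Soylent
sort by price:
   weight  price supplier
4      19    112   Vertex
0       9    142    Umbra
7      47    167  Soylent
2      18    170     Acme
add column weight_plus_4 = t['weight'] + 4:
   weight  price supplier  weight_plus_4
4      19    112   Vertex             23
0       9    142    Umbra             13
7      47    167  Soylent             51
2      18    170     Acme             22

23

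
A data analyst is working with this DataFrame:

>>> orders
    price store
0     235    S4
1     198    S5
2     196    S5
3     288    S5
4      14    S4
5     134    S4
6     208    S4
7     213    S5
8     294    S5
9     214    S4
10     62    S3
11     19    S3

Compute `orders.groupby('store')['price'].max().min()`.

62

group by store, max of price:
store
S3     62
S4    235
S5    294
Name: price, dtype: int64
The min of the resulting series is 62.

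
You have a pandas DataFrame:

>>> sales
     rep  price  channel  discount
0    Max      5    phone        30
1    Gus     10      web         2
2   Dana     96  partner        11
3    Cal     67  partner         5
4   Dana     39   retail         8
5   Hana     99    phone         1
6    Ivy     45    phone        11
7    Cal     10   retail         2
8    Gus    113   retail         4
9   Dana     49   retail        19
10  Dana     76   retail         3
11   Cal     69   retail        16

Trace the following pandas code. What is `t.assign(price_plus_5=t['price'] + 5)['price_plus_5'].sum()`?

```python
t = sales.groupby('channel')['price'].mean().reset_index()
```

group by channel, mean of price:
channel
partner    81.500000
phone      49.666667
retail     59.333333
web        10.000000
Name: price, dtype: float64
reset_index():
   channel      price
0  partner  81.500000
1    phone  49.666667
2   retail  59.333333
3      web  10.000000
add column price_plus_5 = t['price'] + 5:
   channel      price  price_plus_5
0  partner  81.500000     86.500000
1    phone  49.666667     54.666667
2   retail  59.333333     64.333333
3      web  10.000000     15.000000
Hence 220.5.

220.5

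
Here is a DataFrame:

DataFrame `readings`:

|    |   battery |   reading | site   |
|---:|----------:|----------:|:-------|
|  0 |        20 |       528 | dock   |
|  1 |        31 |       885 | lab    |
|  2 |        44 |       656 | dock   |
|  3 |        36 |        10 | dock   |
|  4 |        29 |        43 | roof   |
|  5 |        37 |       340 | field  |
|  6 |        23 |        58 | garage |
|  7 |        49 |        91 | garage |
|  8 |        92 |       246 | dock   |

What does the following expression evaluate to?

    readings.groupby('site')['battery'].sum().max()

192

group by site, sum of battery:
site
dock      192
field      37
garage     72
lab        31
roof       29
Name: battery, dtype: int64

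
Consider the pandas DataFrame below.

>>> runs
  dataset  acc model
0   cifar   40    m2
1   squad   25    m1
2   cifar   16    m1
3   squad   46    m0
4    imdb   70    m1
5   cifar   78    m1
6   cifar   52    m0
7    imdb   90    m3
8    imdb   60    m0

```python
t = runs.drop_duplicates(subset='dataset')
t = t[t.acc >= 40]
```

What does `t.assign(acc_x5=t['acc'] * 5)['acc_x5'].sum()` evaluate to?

drop duplicate dataset (keep=first):
  dataset  acc model
0   cifar   40    m2
1   squad   25    m1
4    imdb   70    m1
filter rows where acc >= 40:
  dataset  acc model
0   cifar   40    m2
4    imdb   70    m1
add column acc_x5 = t['acc'] * 5:
  dataset  acc model  acc_x5
0   cifar   40    m2     200
4    imdb   70    m1     350
Taking the sum of column 'acc_x5' gives 550.

550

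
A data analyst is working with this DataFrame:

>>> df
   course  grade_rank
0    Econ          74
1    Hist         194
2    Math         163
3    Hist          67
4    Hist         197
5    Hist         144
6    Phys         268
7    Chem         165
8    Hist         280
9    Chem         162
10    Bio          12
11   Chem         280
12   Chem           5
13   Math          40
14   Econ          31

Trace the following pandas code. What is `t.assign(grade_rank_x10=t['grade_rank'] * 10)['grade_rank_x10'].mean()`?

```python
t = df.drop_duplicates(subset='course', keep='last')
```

1060.0

drop duplicate course (keep=last):
   course  grade_rank
6    Phys         268
8    Hist         280
10    Bio          12
12   Chem           5
13   Math          40
14   Econ          31
add column grade_rank_x10 = t['grade_rank'] * 10:
   course  grade_rank  grade_rank_x10
6    Phys         268            2680
8    Hist         280            2800
10    Bio          12             120
12   Chem           5              50
13   Math          40             400
14   Econ          31             310
Then the mean of column 'grade_rank_x10': 1060.0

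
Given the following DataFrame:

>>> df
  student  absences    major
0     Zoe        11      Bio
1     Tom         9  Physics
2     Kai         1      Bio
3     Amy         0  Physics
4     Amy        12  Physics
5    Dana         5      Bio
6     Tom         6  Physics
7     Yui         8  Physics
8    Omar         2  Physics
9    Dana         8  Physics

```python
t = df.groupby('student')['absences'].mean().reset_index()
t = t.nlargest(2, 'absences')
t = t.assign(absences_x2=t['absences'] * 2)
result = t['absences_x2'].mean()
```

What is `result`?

19.0

group by student, mean of absences:
student
Amy      6.0
Dana     6.5
Kai      1.0
Omar     2.0
Tom      7.5
Yui      8.0
Zoe     11.0
Name: absences, dtype: float64
reset_index():
  student  absences
0     Amy       6.0
1    Dana       6.5
2     Kai       1.0
3    Omar       2.0
4     Tom       7.5
5     Yui       8.0
6     Zoe      11.0
take 2 rows with largest absences:
  student  absences
6     Zoe      11.0
5     Yui       8.0
add column absences_x2 = t['absences'] * 2:
  student  absences  absences_x2
6     Zoe      11.0         22.0
5     Yui       8.0         16.0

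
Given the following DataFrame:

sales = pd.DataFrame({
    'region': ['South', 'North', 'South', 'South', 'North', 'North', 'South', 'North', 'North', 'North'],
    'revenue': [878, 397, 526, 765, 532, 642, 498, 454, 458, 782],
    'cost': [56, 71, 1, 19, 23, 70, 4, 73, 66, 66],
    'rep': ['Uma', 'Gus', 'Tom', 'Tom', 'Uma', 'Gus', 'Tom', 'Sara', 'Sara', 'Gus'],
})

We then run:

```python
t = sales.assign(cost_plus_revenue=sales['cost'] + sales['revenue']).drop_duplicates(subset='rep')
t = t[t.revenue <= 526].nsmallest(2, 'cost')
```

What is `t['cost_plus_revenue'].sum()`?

995

add column cost_plus_revenue = sales['cost'] + sales['revenue']:
  region  revenue  cost   rep  cost_plus_revenue
0  South      878    56   Uma                934
1  North      397    71   Gus                468
2  South      526     1   Tom                527
3  South      765    19   Tom                784
4  North      532    23   Uma                555
5  North      642    70   Gus                712
6  South      498     4   Tom                502
7  North      454    73  Sara                527
8  North      458    66  Sara                524
9  North      782    66   Gus                848
drop duplicate rep (keep=first):
  region  revenue  cost   rep  cost_plus_revenue
0  South      878    56   Uma                934
1  North      397    71   Gus                468
2  South      526     1   Tom                527
7  North      454    73  Sara                527
filter rows where revenue <= 526:
  region  revenue  cost   rep  cost_plus_revenue
1  North      397    71   Gus                468
2  South      526     1   Tom                527
7  North      454    73  Sara                527
take 2 rows with smallest cost:
  region  revenue  cost  rep  cost_plus_revenue
2  South      526     1  Tom                527
1  North      397    71  Gus                468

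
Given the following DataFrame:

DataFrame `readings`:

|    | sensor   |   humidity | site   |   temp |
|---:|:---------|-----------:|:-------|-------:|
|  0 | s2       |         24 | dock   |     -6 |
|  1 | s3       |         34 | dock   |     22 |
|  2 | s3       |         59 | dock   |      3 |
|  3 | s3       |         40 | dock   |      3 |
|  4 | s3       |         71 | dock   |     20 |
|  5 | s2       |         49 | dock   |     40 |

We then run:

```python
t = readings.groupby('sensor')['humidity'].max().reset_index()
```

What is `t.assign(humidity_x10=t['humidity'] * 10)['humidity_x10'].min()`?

490

group by sensor, max of humidity:
sensor
s2    49
s3    71
Name: humidity, dtype: int64
reset_index():
  sensor  humidity
0     s2        49
1     s3        71
add column humidity_x10 = t['humidity'] * 10:
  sensor  humidity  humidity_x10
0     s2        49           490
1     s3        71           710
Hence 490.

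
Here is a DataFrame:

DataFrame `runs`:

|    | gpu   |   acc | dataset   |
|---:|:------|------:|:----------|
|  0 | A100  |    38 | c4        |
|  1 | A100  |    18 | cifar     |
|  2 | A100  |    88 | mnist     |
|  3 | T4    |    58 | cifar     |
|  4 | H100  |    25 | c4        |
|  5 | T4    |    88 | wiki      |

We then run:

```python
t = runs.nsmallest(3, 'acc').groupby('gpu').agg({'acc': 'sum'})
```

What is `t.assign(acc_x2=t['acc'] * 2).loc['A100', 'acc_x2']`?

take 3 rows with smallest acc:
    gpu  acc dataset
1  A100   18   cifar
4  H100   25      c4
0  A100   38      c4
group by gpu, sum of acc:
      acc
gpu      
A100   56
H100   25
add column acc_x2 = t['acc'] * 2:
      acc  acc_x2
gpu              
A100   56     112
H100   25      50
Finally, value at row 'A100', column 'acc_x2' = 112.

112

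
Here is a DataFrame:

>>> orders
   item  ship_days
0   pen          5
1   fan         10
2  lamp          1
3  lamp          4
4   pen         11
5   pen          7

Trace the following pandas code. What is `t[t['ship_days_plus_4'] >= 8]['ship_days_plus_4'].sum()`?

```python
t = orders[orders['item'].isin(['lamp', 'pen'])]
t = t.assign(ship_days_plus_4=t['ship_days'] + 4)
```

filter rows where item in ['lamp', 'pen']:
   item  ship_days
0   pen          5
2  lamp          1
3  lamp          4
4   pen         11
5   pen          7
add column ship_days_plus_4 = t['ship_days'] + 4:
   item  ship_days  ship_days_plus_4
0   pen          5                 9
2  lamp          1                 5
3  lamp          4                 8
4   pen         11                15
5   pen          7                11
filter rows where ship_days_plus_4 >= 8:
   item  ship_days  ship_days_plus_4
0   pen          5                 9
3  lamp          4                 8
4   pen         11                15
5   pen          7                11
sum of column 'ship_days_plus_4' → 43

43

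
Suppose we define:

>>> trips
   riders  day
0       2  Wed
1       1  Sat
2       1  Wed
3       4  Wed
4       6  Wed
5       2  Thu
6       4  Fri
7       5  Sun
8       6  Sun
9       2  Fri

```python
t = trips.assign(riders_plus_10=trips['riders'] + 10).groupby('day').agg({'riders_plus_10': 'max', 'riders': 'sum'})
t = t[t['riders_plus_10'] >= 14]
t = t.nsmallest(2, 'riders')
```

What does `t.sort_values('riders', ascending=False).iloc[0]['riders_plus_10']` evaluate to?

16

add column riders_plus_10 = trips['riders'] + 10:
   riders  day  riders_plus_10
0       2  Wed              12
1       1  Sat              11
2       1  Wed              11
3       4  Wed              14
4       6  Wed              16
5       2  Thu              12
6       4  Fri              14
7       5  Sun              15
8       6  Sun              16
9       2  Fri              12
group by day: max(riders_plus_10), sum(riders):
     riders_plus_10  riders
day                        
Fri              14       6
Sat              11       1
Sun              16      11
Thu              12       2
Wed              16      13
filter rows where riders_plus_10 >= 14:
     riders_plus_10  riders
day                        
Fri              14       6
Sun              16      11
Wed              16      13
take 2 rows with smallest riders:
     riders_plus_10  riders
day                        
Fri              14       6
Sun              16      11
sort by riders descending:
     riders_plus_10  riders
day                        
Sun              16      11
Fri              14       6
The value at position 0, column 'riders_plus_10' is 16.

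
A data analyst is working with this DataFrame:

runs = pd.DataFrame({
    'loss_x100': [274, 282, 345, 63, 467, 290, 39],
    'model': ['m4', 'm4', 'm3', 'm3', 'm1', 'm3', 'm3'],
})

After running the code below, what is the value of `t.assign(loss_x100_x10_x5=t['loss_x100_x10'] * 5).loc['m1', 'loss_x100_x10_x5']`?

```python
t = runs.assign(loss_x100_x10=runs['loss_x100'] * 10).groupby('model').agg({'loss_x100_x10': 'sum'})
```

add column loss_x100_x10 = runs['loss_x100'] * 10:
   loss_x100 model  loss_x100_x10
0        274    m4           2740
1        282    m4           2820
2        345    m3           3450
3         63    m3            630
4        467    m1           4670
5        290    m3           2900
6         39    m3            390
group by model, sum of loss_x100_x10:
       loss_x100_x10
model               
m1              4670
m3              7370
m4              5560
add column loss_x100_x10_x5 = t['loss_x100_x10'] * 5:
       loss_x100_x10  loss_x100_x10_x5
model                                 
m1              4670             23350
m3              7370             36850
m4              5560             27800

23350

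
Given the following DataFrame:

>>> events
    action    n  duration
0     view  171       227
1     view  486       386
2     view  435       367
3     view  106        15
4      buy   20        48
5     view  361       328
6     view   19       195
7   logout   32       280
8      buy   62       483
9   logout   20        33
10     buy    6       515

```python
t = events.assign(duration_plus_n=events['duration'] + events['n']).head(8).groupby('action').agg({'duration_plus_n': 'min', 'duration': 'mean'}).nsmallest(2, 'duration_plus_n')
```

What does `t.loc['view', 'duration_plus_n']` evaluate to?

add column duration_plus_n = events['duration'] + events['n']:
    action    n  duration  duration_plus_n
0     view  171       227              398
1     view  486       386              872
2     view  435       367              802
3     view  106        15              121
4      buy   20        48               68
5     view  361       328              689
6     view   19       195              214
7   logout   32       280              312
8      buy   62       483              545
9   logout   20        33               53
10     buy    6       515              521
take first 8 rows:
   action    n  duration  duration_plus_n
0    view  171       227              398
1    view  486       386              872
2    view  435       367              802
3    view  106        15              121
4     buy   20        48               68
5    view  361       328              689
6    view   19       195              214
7  logout   32       280              312
group by action: min(duration_plus_n), mean(duration):
        duration_plus_n  duration
action                           
buy                  68      48.0
logout              312     280.0
view                121     253.0
take 2 rows with smallest duration_plus_n:
        duration_plus_n  duration
action                           
buy                  68      48.0
view                121     253.0
Reading off the value at row 'view', column 'duration_plus_n', we get 121.

121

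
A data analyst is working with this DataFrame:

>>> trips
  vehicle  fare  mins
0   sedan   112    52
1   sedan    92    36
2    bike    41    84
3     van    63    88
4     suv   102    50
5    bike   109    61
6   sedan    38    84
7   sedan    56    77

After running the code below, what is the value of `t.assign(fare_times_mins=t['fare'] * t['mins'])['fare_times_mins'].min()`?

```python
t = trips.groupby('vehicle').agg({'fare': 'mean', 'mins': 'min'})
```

group by vehicle: mean(fare), min(mins):
          fare  mins
vehicle             
bike      75.0    61
sedan     74.5    36
suv      102.0    50
van       63.0    88
add column fare_times_mins = t['fare'] * t['mins']:
          fare  mins  fare_times_mins
vehicle                              
bike      75.0    61           4575.0
sedan     74.5    36           2682.0
suv      102.0    50           5100.0
van       63.0    88           5544.0
Then the min of column 'fare_times_mins': 2682.0

2682.0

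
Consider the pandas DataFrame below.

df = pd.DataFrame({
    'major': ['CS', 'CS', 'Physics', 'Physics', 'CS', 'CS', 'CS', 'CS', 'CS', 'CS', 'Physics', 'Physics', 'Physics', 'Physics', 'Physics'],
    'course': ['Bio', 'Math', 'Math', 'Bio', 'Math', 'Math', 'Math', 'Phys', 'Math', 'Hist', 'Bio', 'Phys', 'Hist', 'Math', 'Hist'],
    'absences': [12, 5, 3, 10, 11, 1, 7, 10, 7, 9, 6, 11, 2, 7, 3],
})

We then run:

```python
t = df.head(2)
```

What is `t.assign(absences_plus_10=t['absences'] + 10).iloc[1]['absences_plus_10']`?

15

take first 2 rows:
  major course  absences
0    CS    Bio        12
1    CS   Math         5
add column absences_plus_10 = t['absences'] + 10:
  major course  absences  absences_plus_10
0    CS    Bio        12                22
1    CS   Math         5                15
Finally, value at position 1, column 'absences_plus_10' = 15.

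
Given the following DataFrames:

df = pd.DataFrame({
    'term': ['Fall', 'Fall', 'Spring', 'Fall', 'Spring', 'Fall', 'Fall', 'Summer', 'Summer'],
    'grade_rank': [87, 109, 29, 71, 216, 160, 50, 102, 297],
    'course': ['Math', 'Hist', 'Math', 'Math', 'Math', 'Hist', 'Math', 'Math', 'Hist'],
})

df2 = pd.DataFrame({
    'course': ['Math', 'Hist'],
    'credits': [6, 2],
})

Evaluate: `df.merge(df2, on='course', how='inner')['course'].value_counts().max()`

6

merge on 'course' (how='inner') → 9 rows:
     term  grade_rank course  credits
0    Fall          87   Math        6
1    Fall         109   Hist        2
2  Spring          29   Math        6
3    Fall          71   Math        6
4  Spring         216   Math        6
5    Fall         160   Hist        2
6    Fall          50   Math        6
7  Summer         102   Math        6
8  Summer         297   Hist        2
value_counts of course:
course
Math    6
Hist    3
Name: count, dtype: int64
The max of the resulting series is 6.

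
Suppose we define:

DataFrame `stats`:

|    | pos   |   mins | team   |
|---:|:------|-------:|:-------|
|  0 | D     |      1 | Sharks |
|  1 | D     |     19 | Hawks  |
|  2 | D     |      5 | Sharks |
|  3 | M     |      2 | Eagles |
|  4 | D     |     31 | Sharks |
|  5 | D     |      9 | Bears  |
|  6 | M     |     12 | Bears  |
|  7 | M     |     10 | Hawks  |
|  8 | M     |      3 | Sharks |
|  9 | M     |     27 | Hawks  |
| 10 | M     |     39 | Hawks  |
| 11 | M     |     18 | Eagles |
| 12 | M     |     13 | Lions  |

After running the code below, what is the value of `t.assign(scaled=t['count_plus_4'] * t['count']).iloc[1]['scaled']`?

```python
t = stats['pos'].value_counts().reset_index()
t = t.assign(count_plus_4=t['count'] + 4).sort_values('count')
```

value_counts of pos:
pos
M    8
D    5
Name: count, dtype: int64
reset_index():
  pos  count
0   M      8
1   D      5
add column count_plus_4 = t['count'] + 4:
  pos  count  count_plus_4
0   M      8            12
1   D      5             9
sort by count:
  pos  count  count_plus_4
1   D      5             9
0   M      8            12
add column scaled = t['count_plus_4'] * t['count']:
  pos  count  count_plus_4  scaled
1   D      5             9      45
0   M      8            12      96
Finally, value at position 1, column 'scaled' = 96.

96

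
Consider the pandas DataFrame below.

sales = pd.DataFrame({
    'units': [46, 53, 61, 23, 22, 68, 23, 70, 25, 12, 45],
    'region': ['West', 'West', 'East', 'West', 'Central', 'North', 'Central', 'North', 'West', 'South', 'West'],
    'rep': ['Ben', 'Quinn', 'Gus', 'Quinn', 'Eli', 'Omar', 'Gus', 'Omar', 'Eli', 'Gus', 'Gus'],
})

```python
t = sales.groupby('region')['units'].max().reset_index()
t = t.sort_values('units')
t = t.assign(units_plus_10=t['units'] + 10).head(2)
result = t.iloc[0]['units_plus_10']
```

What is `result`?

22

group by region, max of units:
region
Central    23
East       61
North      70
South      12
West       53
Name: units, dtype: int64
reset_index():
    region  units
0  Central     23
1     East     61
2    North     70
3    South     12
4     West     53
sort by units:
    region  units
3    South     12
0  Central     23
4     West     53
1     East     61
2    North     70
add column units_plus_10 = t['units'] + 10:
    region  units  units_plus_10
3    South     12             22
0  Central     23             33
4     West     53             63
1     East     61             71
2    North     70             80
take first 2 rows:
    region  units  units_plus_10
3    South     12             22
0  Central     23             33
value at position 0, column 'units_plus_10' → 22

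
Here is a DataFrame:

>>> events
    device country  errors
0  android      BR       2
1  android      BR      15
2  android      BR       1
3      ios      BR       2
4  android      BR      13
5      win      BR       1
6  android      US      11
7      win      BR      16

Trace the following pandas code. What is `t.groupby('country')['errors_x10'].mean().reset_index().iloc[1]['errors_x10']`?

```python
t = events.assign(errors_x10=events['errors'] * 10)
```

110.0

add column errors_x10 = events['errors'] * 10:
    device country  errors  errors_x10
0  android      BR       2          20
1  android      BR      15         150
2  android      BR       1          10
3      ios      BR       2          20
4  android      BR      13         130
5      win      BR       1          10
6  android      US      11         110
7      win      BR      16         160
group by country, mean of errors_x10:
country
BR     71.428571
US    110.000000
Name: errors_x10, dtype: float64
reset_index():
  country  errors_x10
0      BR   71.428571
1      US  110.000000
Taking the value at position 1, column 'errors_x10' gives 110.0.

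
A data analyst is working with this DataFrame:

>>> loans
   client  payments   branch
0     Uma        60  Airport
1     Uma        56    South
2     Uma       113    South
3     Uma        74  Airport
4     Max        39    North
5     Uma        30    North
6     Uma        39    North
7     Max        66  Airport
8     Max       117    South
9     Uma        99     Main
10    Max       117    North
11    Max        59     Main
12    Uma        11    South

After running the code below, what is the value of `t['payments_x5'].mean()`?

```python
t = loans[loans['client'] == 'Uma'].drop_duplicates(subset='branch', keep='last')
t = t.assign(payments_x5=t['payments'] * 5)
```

filter rows where client == 'Uma':
   client  payments   branch
0     Uma        60  Airport
1     Uma        56    South
2     Uma       113    South
3     Uma        74  Airport
5     Uma        30    North
6     Uma        39    North
9     Uma        99     Main
12    Uma        11    South
drop duplicate branch (keep=last):
   client  payments   branch
3     Uma        74  Airport
6     Uma        39    North
9     Uma        99     Main
12    Uma        11    South
add column payments_x5 = t['payments'] * 5:
   client  payments   branch  payments_x5
3     Uma        74  Airport          370
6     Uma        39    North          195
9     Uma        99     Main          495
12    Uma        11    South           55

278.75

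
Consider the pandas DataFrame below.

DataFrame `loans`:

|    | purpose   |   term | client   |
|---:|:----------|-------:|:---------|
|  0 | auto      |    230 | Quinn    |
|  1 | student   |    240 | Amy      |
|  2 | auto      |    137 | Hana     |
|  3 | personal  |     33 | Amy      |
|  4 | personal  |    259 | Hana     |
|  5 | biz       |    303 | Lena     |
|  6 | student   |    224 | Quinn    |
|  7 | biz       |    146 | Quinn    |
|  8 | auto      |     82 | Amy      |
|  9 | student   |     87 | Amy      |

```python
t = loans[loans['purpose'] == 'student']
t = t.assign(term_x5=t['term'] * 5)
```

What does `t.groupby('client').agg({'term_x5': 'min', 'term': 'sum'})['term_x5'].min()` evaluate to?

filter rows where purpose == 'student':
   purpose  term client
1  student   240    Amy
6  student   224  Quinn
9  student    87    Amy
add column term_x5 = t['term'] * 5:
   purpose  term client  term_x5
1  student   240    Amy     1200
6  student   224  Quinn     1120
9  student    87    Amy      435
group by client: min(term_x5), sum(term):
        term_x5  term
client               
Amy         435   327
Quinn      1120   224
Reading off the min of column 'term_x5', we get 435.

435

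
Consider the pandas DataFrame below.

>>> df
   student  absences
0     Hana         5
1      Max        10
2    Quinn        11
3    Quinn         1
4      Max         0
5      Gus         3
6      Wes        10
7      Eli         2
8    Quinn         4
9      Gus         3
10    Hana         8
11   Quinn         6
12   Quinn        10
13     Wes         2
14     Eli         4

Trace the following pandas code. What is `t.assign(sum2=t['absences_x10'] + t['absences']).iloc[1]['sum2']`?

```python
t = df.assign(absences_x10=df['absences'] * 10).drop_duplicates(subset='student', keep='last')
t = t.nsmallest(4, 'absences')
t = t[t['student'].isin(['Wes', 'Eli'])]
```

add column absences_x10 = df['absences'] * 10:
   student  absences  absences_x10
0     Hana         5            50
1      Max        10           100
2    Quinn        11           110
3    Quinn         1            10
4      Max         0             0
5      Gus         3            30
6      Wes        10           100
7      Eli         2            20
8    Quinn         4            40
9      Gus         3            30
10    Hana         8            80
11   Quinn         6            60
12   Quinn        10           100
13     Wes         2            20
14     Eli         4            40
drop duplicate student (keep=last):
   student  absences  absences_x10
4      Max         0             0
9      Gus         3            30
10    Hana         8            80
12   Quinn        10           100
13     Wes         2            20
14     Eli         4            40
take 4 rows with smallest absences:
   student  absences  absences_x10
4      Max         0             0
13     Wes         2            20
9      Gus         3            30
14     Eli         4            40
filter rows where student in ['Wes', 'Eli']:
   student  absences  absences_x10
13     Wes         2            20
14     Eli         4            40
add column sum2 = t['absences_x10'] + t['absences']:
   student  absences  absences_x10  sum2
13     Wes         2            20    22
14     Eli         4            40    44
Taking the value at position 1, column 'sum2' gives 44.

44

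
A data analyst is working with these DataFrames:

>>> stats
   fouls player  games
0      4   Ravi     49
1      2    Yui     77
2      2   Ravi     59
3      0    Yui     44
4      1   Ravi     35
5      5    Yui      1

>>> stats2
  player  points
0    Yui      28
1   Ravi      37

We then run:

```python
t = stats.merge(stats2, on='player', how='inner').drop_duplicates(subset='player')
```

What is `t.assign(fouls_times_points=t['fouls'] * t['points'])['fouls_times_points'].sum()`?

204

merge on 'player' (how='inner') → 6 rows:
   fouls player  games  points
0      4   Ravi     49      37
1      2    Yui     77      28
2      2   Ravi     59      37
3      0    Yui     44      28
4      1   Ravi     35      37
5      5    Yui      1      28
drop duplicate player (keep=first):
   fouls player  games  points
0      4   Ravi     49      37
1      2    Yui     77      28
add column fouls_times_points = t['fouls'] * t['points']:
   fouls player  games  points  fouls_times_points
0      4   Ravi     49      37                 148
1      2    Yui     77      28                  56
Finally, sum of column 'fouls_times_points' = 204.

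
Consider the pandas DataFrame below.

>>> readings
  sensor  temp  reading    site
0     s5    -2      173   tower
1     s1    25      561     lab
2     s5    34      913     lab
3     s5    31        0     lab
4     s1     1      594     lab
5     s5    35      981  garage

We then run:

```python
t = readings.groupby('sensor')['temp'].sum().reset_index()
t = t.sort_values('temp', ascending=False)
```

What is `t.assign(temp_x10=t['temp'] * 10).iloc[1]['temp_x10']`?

260

group by sensor, sum of temp:
sensor
s1    26
s5    98
Name: temp, dtype: int64
reset_index():
  sensor  temp
0     s1    26
1     s5    98
sort by temp descending:
  sensor  temp
1     s5    98
0     s1    26
add column temp_x10 = t['temp'] * 10:
  sensor  temp  temp_x10
1     s5    98       980
0     s1    26       260
Reading off the value at position 1, column 'temp_x10', we get 260.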